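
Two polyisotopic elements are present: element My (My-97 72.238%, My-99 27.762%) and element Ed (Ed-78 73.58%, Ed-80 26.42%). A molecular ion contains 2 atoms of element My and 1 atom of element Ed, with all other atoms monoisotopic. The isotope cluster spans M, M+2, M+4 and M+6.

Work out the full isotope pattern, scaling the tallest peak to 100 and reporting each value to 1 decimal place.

Element My pattern (n=2): 0.52183286 : 0.40109427 : 0.07707286
Element Ed pattern (n=1): 0.7358 : 0.2642
Convolve the two distributions (both contribute in 2-u steps):
  M: 0.52183286×0.7358 = 0.383965
  M+2: 0.52183286×0.2642 + 0.40109427×0.7358 = 0.432993
  M+4: 0.40109427×0.2642 + 0.07707286×0.7358 = 0.162679
  M+6: 0.07707286×0.2642 = 0.020363
Scale to base peak (0.432993) = 100: 88.7 : 100.0 : 37.6 : 4.7

88.7 : 100.0 : 37.6 : 4.7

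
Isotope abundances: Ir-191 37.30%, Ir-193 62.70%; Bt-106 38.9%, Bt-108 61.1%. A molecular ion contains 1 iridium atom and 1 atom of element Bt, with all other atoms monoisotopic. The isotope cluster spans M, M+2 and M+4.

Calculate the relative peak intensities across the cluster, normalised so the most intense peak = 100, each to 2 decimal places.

30.75 : 100.00 : 81.20

Iridium pattern (n=1): 0.3730 : 0.6270
Element Bt pattern (n=1): 0.3890 : 0.6110
Convolve the two distributions (both contribute in 2-u steps):
  M: 0.3730×0.3890 = 0.145097
  M+2: 0.3730×0.6110 + 0.6270×0.3890 = 0.471806
  M+4: 0.6270×0.6110 = 0.383097
Scale to base peak (0.471806) = 100: 30.75 : 100.00 : 81.20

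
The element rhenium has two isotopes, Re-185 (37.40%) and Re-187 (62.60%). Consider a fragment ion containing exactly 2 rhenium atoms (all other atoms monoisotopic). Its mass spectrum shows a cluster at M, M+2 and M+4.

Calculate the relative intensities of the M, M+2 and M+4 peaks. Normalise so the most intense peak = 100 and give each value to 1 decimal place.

Each Re atom is independently Re-185 (p = 0.3740) or Re-187 (q = 0.6260); the cluster is the binomial expansion (p + q)^2.
P(M) = 0.3740^2 = 0.139876
P(M+2) = 2 × 0.3740^1 × 0.6260^1 = 0.468248
P(M+4) = 0.6260^2 = 0.391876
The M+2 peak is largest (0.468248); scaling to 100 gives 29.9 : 100.0 : 83.7.

29.9 : 100.0 : 83.7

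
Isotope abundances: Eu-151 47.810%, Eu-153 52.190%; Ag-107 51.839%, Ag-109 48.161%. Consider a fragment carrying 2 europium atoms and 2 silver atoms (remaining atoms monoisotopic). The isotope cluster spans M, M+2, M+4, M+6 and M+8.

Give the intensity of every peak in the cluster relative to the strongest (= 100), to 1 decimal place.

16.4 : 66.1 : 100.0 : 67.1 : 16.8

Europium pattern (n=2): 0.22857961 : 0.49904078 : 0.27237961
Silver pattern (n=2): 0.26872819 : 0.49932362 : 0.23194819
Convolve the two distributions (both contribute in 2-u steps):
  M: 0.22857961×0.26872819 = 0.061426
  M+2: 0.22857961×0.49932362 + 0.49904078×0.26872819 = 0.248242
  M+4: 0.22857961×0.23194819 + 0.49904078×0.49932362 + 0.27237961×0.26872819 = 0.375398
  M+6: 0.49904078×0.23194819 + 0.27237961×0.49932362 = 0.251757
  M+8: 0.27237961×0.23194819 = 0.063178
Scale to base peak (0.375398) = 100: 16.4 : 66.1 : 100.0 : 67.1 : 16.8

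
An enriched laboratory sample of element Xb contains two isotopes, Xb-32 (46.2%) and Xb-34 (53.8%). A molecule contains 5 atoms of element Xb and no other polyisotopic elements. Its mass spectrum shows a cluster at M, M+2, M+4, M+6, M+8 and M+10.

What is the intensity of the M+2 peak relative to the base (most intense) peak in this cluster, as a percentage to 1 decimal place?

(0.462 + 0.538)^5 gives M 0.0210, M+2 0.1226, M+4 0.2854, M+6 0.3324, M+8 0.1935, M+10 0.0451; the largest is M+6.
P(M+6) = C(5,3) × 0.462^2 × 0.538^3 = 10 × 0.213444 × 0.15572087 = 0.332377 (base)
P(M+2) = C(5,1) × 0.462^4 × 0.538^1 = 5 × 0.04555834 × 0.5380 = 0.122552
Relative intensity = 0.122552 / 0.332377 × 100 = 36.9

36.9%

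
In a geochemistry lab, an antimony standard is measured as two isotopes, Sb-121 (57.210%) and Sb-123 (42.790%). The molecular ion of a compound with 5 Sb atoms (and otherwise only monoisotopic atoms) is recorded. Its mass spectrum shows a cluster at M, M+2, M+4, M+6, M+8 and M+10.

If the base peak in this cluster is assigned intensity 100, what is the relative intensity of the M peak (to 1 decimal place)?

Binomial terms of (0.57210 + 0.42790)^5: M 0.0613, M+2 0.2292, M+4 0.3428, M+6 0.2564, M+8 0.0959, M+10 0.0143 → M+4 is the base peak.
P(M+4) = C(5,2) × 0.57210^3 × 0.42790^2 = 10 × 0.18724742 × 0.18309841 = 0.342847 (base)
P(M) = C(5,0) × 0.57210^5 × 0.42790^0 = 1 × 0.06128578 × 1.0000 = 0.061286
Relative intensity = 0.061286 / 0.342847 × 100 = 17.9

17.9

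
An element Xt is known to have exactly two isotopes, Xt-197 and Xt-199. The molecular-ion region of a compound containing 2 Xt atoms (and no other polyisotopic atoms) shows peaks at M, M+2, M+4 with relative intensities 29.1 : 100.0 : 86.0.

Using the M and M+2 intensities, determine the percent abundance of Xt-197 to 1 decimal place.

Let p = fractional abundance of Xt-197. I(M+2)/I(M) = [C(2,1)·p^1·(1−p)] / p^2 = 2·(1−p)/p = 100.0/29.1 = 3.4364
(1−p)/p = 3.4364/2 = 1.7182  ⇒  p = 1/(1 + 1.7182) = 0.3679
Xt-197: 36.8%, Xt-199: 63.2%.

36.8%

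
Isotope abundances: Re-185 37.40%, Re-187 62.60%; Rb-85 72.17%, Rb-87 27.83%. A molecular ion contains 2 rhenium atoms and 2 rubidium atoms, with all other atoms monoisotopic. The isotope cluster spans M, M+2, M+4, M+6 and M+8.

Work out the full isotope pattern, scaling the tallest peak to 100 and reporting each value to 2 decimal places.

18.08 : 74.45 : 100.00 : 48.06 : 7.53

Rhenium pattern (n=2): 0.139876 : 0.468248 : 0.391876
Rubidium pattern (n=2): 0.52085089 : 0.40169822 : 0.07745089
Convolve the two distributions (both contribute in 2-u steps):
  M: 0.139876×0.52085089 = 0.072855
  M+2: 0.139876×0.40169822 + 0.468248×0.52085089 = 0.300075
  M+4: 0.139876×0.07745089 + 0.468248×0.40169822 + 0.391876×0.52085089 = 0.403037
  M+6: 0.468248×0.07745089 + 0.391876×0.40169822 = 0.193682
  M+8: 0.391876×0.07745089 = 0.030351
Scale to base peak (0.403037) = 100: 18.08 : 74.45 : 100.00 : 48.06 : 7.53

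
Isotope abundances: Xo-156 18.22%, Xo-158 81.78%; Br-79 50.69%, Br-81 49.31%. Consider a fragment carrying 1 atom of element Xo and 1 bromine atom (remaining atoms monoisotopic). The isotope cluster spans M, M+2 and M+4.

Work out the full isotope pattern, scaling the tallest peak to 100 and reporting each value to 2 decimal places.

Element Xo pattern (n=1): 0.1822 : 0.8178
Bromine pattern (n=1): 0.5069 : 0.4931
Convolve the two distributions (both contribute in 2-u steps):
  M: 0.1822×0.5069 = 0.092357
  M+2: 0.1822×0.4931 + 0.8178×0.5069 = 0.504386
  M+4: 0.8178×0.4931 = 0.403257
Scale to base peak (0.504386) = 100: 18.31 : 100.00 : 79.95

18.31 : 100.00 : 79.95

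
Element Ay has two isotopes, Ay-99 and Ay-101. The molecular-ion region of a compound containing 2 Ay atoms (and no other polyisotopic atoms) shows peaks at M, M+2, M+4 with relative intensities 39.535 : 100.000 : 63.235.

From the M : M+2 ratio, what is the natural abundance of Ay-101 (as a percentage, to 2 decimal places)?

55.84%

If p is the fraction of Ay that is Ay-99, then I(M+2)/I(M) = [C(2,1)·p^1·(1−p)] / p^2 = 2·(1−p)/p = 100.000/39.535 = 2.5294
(1−p)/p = 2.5294/2 = 1.2647  ⇒  p = 1/(1 + 1.2647) = 0.4416
Ay-99: 44.16%, Ay-101: 55.84%.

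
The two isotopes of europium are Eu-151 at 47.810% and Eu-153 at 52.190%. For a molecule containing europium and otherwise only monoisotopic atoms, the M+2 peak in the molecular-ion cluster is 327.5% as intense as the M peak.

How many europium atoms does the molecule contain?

For n independent Eu atoms, I(M+2)/I(M) = n · (abundance Eu-153) / (abundance Eu-151) = n · 0.52190/0.47810.
n = 3.275 × 0.47810/0.52190 = 3.00 ≈ 3

3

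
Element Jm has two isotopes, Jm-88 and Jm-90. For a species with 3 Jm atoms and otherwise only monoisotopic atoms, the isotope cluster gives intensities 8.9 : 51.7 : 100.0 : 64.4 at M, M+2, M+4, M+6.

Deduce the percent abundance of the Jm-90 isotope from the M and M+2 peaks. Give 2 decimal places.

65.94%

If p is the fraction of Jm that is Jm-88, then I(M+2)/I(M) = [C(3,1)·p^2·(1−p)] / p^3 = 3·(1−p)/p = 51.7/8.9 = 5.8090
(1−p)/p = 5.8090/3 = 1.9363  ⇒  p = 1/(1 + 1.9363) = 0.3406
Jm-88: 34.06%, Jm-90: 65.94%.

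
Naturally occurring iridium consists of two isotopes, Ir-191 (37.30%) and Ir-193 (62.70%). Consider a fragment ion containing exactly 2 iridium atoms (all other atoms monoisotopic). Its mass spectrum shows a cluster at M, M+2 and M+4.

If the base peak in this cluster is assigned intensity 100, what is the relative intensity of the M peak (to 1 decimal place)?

Binomial terms of (0.3730 + 0.6270)^2: M 0.1391, M+2 0.4677, M+4 0.3931 → M+2 is the base peak.
P(M+2) = C(2,1) × 0.3730^1 × 0.6270^1 = 2 × 0.3730 × 0.6270 = 0.467742 (base)
P(M) = C(2,0) × 0.3730^2 × 0.6270^0 = 1 × 0.139129 × 1.0000 = 0.139129
Relative intensity = 0.139129 / 0.467742 × 100 = 29.7

29.7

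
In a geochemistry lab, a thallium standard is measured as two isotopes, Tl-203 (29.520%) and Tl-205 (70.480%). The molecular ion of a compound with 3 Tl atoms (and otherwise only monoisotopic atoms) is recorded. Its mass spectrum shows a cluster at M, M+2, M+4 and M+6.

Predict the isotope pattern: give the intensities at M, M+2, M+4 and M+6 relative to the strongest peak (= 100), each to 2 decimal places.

Each Tl atom is independently Tl-203 (p = 0.29520) or Tl-205 (q = 0.70480); the cluster is the binomial expansion (p + q)^3.
P(M) = 0.29520^3 = 0.025725
P(M+2) = 3 × 0.29520^2 × 0.70480^1 = 0.184255
P(M+4) = 3 × 0.29520^1 × 0.70480^2 = 0.439916
P(M+6) = 0.70480^3 = 0.350104
The M+4 peak is largest (0.439916); scaling to 100 gives 5.85 : 41.88 : 100.00 : 79.58.

5.85 : 41.88 : 100.00 : 79.58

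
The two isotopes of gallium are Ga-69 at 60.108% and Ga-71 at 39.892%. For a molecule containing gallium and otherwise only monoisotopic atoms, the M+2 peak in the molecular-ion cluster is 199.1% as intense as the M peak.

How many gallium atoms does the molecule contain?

The M+2/M ratio from n Ga atoms is n · q/p = n · 0.39892/0.60108.
n = 1.991 × 0.60108/0.39892 = 3.00 ≈ 3

3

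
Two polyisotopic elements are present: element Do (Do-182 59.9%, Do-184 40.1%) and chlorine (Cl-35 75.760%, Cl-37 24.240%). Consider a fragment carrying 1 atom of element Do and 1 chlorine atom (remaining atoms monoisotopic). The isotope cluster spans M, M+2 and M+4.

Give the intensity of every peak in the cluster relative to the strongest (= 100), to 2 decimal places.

Element Do pattern (n=1): 0.5990 : 0.4010
Chlorine pattern (n=1): 0.7576 : 0.2424
Convolve the two distributions (both contribute in 2-u steps):
  M: 0.5990×0.7576 = 0.453802
  M+2: 0.5990×0.2424 + 0.4010×0.7576 = 0.448995
  M+4: 0.4010×0.2424 = 0.097202
Scale to base peak (0.453802) = 100: 100.00 : 98.94 : 21.42

100.00 : 98.94 : 21.42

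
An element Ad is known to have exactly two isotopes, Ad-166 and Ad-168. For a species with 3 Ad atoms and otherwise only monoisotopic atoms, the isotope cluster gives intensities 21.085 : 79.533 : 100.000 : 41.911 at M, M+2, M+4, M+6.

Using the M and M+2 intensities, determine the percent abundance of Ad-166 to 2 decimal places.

44.30%

Write p for the Ad-166 fraction. I(M+2)/I(M) = [C(3,1)·p^2·(1−p)] / p^3 = 3·(1−p)/p = 79.533/21.085 = 3.7720
(1−p)/p = 3.7720/3 = 1.2573  ⇒  p = 1/(1 + 1.2573) = 0.4430
Ad-166: 44.30%, Ad-168: 55.70%.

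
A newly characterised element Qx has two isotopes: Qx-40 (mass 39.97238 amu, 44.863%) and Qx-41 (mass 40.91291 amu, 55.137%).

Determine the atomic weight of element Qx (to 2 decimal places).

40.49 amu

Average mass = Σ (abundance × isotope mass) = 0.44863 × 39.97238 + 0.55137 × 40.91291
= 17.932809 + 22.558151 = 40.490960 amu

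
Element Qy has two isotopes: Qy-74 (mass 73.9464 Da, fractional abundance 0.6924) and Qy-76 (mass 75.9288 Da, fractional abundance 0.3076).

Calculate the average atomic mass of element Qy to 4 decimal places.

Average mass = Σ (abundance × isotope mass) = 0.6924 × 73.9464 + 0.3076 × 75.9288
= 51.20049 + 23.35570 = 74.55619 Da

74.5562 Da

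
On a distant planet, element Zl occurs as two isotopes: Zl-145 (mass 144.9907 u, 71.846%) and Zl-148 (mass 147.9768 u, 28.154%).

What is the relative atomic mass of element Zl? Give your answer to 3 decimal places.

145.831 u

Ar = Σ fᵢ·mᵢ = 0.71846 × 144.9907 + 0.28154 × 147.9768
= 104.17002 + 41.66139 = 145.83141 u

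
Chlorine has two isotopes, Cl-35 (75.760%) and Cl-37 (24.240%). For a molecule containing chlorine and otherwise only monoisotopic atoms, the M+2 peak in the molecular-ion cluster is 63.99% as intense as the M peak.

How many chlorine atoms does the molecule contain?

2

For n independent Cl atoms, I(M+2)/I(M) = n · (abundance Cl-37) / (abundance Cl-35) = n · 0.24240/0.75760.
n = 0.6399 × 0.75760/0.24240 = 2.00 ≈ 2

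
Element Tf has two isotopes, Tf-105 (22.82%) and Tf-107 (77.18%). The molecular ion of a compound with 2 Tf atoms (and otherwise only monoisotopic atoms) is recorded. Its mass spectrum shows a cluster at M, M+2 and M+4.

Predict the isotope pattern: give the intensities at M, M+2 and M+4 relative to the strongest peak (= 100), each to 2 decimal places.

Each Tf atom is independently Tf-105 (p = 0.2282) or Tf-107 (q = 0.7718); the cluster is the binomial expansion (p + q)^2.
P(M) = 0.2282^2 = 0.052075
P(M+2) = 2 × 0.2282^1 × 0.7718^1 = 0.352250
P(M+4) = 0.7718^2 = 0.595675
The M+4 peak is largest (0.595675); scaling to 100 gives 8.74 : 59.13 : 100.00.

8.74 : 59.13 : 100.00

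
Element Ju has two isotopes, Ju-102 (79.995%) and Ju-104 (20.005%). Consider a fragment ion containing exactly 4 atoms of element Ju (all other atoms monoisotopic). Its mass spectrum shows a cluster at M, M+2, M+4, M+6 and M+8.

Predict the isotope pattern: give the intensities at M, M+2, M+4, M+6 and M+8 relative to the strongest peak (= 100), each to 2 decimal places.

Each Ju atom is independently Ju-102 (p = 0.79995) or Ju-104 (q = 0.20005); the cluster is the binomial expansion (p + q)^4.
P(M) = 0.79995^4 = 0.409498
P(M+2) = 4 × 0.79995^3 × 0.20005^1 = 0.409626
P(M+4) = 6 × 0.79995^2 × 0.20005^2 = 0.153658
P(M+6) = 4 × 0.79995^1 × 0.20005^3 = 0.025618
P(M+8) = 0.20005^4 = 0.001602
The M+2 peak is largest (0.409626); scaling to 100 gives 99.97 : 100.00 : 37.51 : 6.25 : 0.39.

99.97 : 100.00 : 37.51 : 6.25 : 0.39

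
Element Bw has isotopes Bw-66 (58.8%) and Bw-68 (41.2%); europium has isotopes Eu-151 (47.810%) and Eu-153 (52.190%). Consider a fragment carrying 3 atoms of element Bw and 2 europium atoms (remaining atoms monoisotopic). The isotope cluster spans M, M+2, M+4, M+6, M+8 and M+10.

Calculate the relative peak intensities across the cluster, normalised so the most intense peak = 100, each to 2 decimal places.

Element Bw pattern (n=3): 0.20329747 : 0.42733958 : 0.29942842 : 0.06993453
Europium pattern (n=2): 0.22857961 : 0.49904078 : 0.27237961
Convolve the two distributions (both contribute in 2-u steps):
  M: 0.20329747×0.22857961 = 0.046470
  M+2: 0.20329747×0.49904078 + 0.42733958×0.22857961 = 0.199135
  M+4: 0.20329747×0.27237961 + 0.42733958×0.49904078 + 0.29942842×0.22857961 = 0.337077
  M+6: 0.42733958×0.27237961 + 0.29942842×0.49904078 + 0.06993453×0.22857961 = 0.281811
  M+8: 0.29942842×0.27237961 + 0.06993453×0.49904078 = 0.116458
  M+10: 0.06993453×0.27237961 = 0.019049
Scale to base peak (0.337077) = 100: 13.79 : 59.08 : 100.00 : 83.60 : 34.55 : 5.65

13.79 : 59.08 : 100.00 : 83.60 : 34.55 : 5.65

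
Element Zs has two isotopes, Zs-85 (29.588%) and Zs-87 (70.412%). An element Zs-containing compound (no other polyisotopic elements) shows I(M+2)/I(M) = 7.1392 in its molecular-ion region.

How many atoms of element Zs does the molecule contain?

The M+2/M ratio from n Zs atoms is n · q/p = n · 0.70412/0.29588.
n = 7.1392 × 0.29588/0.70412 = 3.00 ≈ 3

3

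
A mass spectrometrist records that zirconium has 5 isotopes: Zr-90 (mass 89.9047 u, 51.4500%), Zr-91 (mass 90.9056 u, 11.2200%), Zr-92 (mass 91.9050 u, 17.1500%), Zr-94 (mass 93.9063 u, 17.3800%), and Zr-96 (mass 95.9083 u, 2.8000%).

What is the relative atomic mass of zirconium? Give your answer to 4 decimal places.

91.2236 u

Weight each isotope mass by its fractional abundance: 0.514500 × 89.9047 + 0.112200 × 90.9056 + 0.171500 × 91.9050 + 0.173800 × 93.9063 + 0.028000 × 95.9083
= 46.25597 + 10.19961 + 15.76171 + 16.32091 + 2.68543 = 91.22363 u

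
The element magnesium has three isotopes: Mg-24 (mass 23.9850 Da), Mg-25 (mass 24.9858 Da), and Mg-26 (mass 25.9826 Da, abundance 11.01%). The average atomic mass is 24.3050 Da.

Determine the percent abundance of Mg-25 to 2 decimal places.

10.00%

Let x and y be the fractions of Mg-24 and Mg-25. Then x + y = 1 − 0.1101 = 0.8899 and 23.9850x + 24.9858y = 24.3050 − 0.1101×25.9826 = 21.44431574.
Substituting: 23.9850x + 24.9858(0.8899 − x) = 21.44431574
(23.9850 − 24.9858)x = -0.79054768  ⇒  x = 0.78992, y = 0.09998
Mg-24: 78.99%, Mg-25: 10.00%.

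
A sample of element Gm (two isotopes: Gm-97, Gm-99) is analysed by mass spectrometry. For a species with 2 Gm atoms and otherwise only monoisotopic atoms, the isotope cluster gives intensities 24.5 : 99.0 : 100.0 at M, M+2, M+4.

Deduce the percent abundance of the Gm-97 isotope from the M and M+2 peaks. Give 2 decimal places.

33.11%

If p is the fraction of Gm that is Gm-97, then I(M+2)/I(M) = [C(2,1)·p^1·(1−p)] / p^2 = 2·(1−p)/p = 99.0/24.5 = 4.0408
(1−p)/p = 4.0408/2 = 2.0204  ⇒  p = 1/(1 + 2.0204) = 0.3311
Gm-97: 33.11%, Gm-99: 66.89%.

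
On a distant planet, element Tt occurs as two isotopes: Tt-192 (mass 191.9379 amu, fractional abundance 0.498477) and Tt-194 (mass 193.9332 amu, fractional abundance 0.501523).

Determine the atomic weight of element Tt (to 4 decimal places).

192.9386 amu

Ar = Σ fᵢ·mᵢ = 0.498477 × 191.9379 + 0.501523 × 193.9332
= 95.67663 + 97.26196 = 192.93859 amu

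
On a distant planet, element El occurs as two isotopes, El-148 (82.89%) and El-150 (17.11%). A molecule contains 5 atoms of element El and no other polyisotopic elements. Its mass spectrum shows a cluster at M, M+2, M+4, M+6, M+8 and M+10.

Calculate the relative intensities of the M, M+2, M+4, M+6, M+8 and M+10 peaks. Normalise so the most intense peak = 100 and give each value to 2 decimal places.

96.89 : 100.00 : 41.28 : 8.52 : 0.88 : 0.04

Expanding (0.8289 + 0.1711)^5:
P(M) = 0.8289^5 = 0.391301
P(M+2) = 5 × 0.8289^4 × 0.1711^1 = 0.403858
P(M+4) = 10 × 0.8289^3 × 0.1711^2 = 0.166727
P(M+6) = 10 × 0.8289^2 × 0.1711^3 = 0.034416
P(M+8) = 5 × 0.8289^1 × 0.1711^4 = 0.003552
P(M+10) = 0.1711^5 = 0.000147
The M+2 peak is largest (0.403858); scaling to 100 gives 96.89 : 100.00 : 41.28 : 8.52 : 0.88 : 0.04.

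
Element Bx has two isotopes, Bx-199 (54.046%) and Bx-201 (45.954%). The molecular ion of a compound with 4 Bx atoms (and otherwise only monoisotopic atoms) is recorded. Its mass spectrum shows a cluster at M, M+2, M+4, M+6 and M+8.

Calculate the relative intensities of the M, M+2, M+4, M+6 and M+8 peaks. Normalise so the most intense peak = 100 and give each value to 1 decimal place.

23.1 : 78.4 : 100.0 : 56.7 : 12.0

The 4 Bx atoms are independent, so intensities follow the terms of (0.54046 + 0.45954)^4.
P(M) = 0.54046^4 = 0.085321
P(M+2) = 4 × 0.54046^3 × 0.45954^1 = 0.290184
P(M+4) = 6 × 0.54046^2 × 0.45954^2 = 0.370105
P(M+6) = 4 × 0.54046^1 × 0.45954^3 = 0.209794
P(M+8) = 0.45954^4 = 0.044596
The M+4 peak is largest (0.370105); scaling to 100 gives 23.1 : 78.4 : 100.0 : 56.7 : 12.0.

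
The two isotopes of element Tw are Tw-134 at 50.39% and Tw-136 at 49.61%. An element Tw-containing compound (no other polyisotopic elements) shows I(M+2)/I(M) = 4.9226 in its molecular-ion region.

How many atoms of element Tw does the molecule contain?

With n Tw atoms, P(M+2)/P(M) = C(n,1)·p^(n−1)q / p^n = n·q/p = n · 0.4961/0.5039.
n = 4.9226 × 0.5039/0.4961 = 5.00 ≈ 5

5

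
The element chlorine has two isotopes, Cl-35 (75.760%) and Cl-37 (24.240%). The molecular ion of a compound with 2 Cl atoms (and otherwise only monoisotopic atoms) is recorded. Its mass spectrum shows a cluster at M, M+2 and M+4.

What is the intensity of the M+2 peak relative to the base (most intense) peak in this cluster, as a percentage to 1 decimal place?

(0.75760 + 0.24240)^2 gives M 0.5740, M+2 0.3673, M+4 0.0588; the largest is M.
P(M) = C(2,0) × 0.75760^2 × 0.24240^0 = 1 × 0.57395776 × 1.0000 = 0.573958 (base)
P(M+2) = C(2,1) × 0.75760^1 × 0.24240^1 = 2 × 0.7576 × 0.2424 = 0.367284
Relative intensity = 0.367284 / 0.573958 × 100 = 64.0

64.0%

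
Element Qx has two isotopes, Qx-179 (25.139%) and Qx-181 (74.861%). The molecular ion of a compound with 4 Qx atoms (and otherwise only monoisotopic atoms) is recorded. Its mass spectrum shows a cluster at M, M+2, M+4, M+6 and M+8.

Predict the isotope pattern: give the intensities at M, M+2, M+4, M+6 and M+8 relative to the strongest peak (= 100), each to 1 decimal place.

Expanding (0.25139 + 0.74861)^4:
P(M) = 0.25139^4 = 0.003994
P(M+2) = 4 × 0.25139^3 × 0.74861^1 = 0.047573
P(M+4) = 6 × 0.25139^2 × 0.74861^2 = 0.212500
P(M+6) = 4 × 0.25139^1 × 0.74861^3 = 0.421866
P(M+8) = 0.74861^4 = 0.314067
The M+6 peak is largest (0.421866); scaling to 100 gives 0.9 : 11.3 : 50.4 : 100.0 : 74.4.

0.9 : 11.3 : 50.4 : 100.0 : 74.4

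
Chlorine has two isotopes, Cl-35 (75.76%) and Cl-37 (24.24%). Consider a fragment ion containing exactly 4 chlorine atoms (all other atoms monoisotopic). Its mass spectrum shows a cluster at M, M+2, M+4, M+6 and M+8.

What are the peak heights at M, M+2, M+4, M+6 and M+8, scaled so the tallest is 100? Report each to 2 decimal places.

The 4 Cl atoms are independent, so intensities follow the terms of (0.7576 + 0.2424)^4.
P(M) = 0.7576^4 = 0.329428
P(M+2) = 4 × 0.7576^3 × 0.2424^1 = 0.421612
P(M+4) = 6 × 0.7576^2 × 0.2424^2 = 0.202347
P(M+6) = 4 × 0.7576^1 × 0.2424^3 = 0.043162
P(M+8) = 0.2424^4 = 0.003452
The M+2 peak is largest (0.421612); scaling to 100 gives 78.14 : 100.00 : 47.99 : 10.24 : 0.82.

78.14 : 100.00 : 47.99 : 10.24 : 0.82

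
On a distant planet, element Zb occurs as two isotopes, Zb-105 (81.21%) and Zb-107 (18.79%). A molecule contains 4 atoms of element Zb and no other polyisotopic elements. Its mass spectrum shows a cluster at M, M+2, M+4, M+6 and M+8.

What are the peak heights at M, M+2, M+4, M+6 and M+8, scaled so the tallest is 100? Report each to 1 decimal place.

The 4 Zb atoms are independent, so intensities follow the terms of (0.8121 + 0.1879)^4.
P(M) = 0.8121^4 = 0.434949
P(M+2) = 4 × 0.8121^3 × 0.1879^1 = 0.402546
P(M+4) = 6 × 0.8121^2 × 0.1879^2 = 0.139709
P(M+6) = 4 × 0.8121^1 × 0.1879^3 = 0.021550
P(M+8) = 0.1879^4 = 0.001247
The M peak is largest (0.434949); scaling to 100 gives 100.0 : 92.6 : 32.1 : 5.0 : 0.3.

100.0 : 92.6 : 32.1 : 5.0 : 0.3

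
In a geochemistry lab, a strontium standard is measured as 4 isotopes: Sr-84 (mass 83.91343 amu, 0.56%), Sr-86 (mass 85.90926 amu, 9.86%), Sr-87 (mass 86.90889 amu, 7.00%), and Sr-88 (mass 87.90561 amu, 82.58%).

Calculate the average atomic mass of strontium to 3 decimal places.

Ar = Σ fᵢ·mᵢ = 0.0056 × 83.91343 + 0.0986 × 85.90926 + 0.0700 × 86.90889 + 0.8258 × 87.90561
= 0.469915 + 8.470653 + 6.083622 + 72.592453 = 87.616643 amu

87.617 amu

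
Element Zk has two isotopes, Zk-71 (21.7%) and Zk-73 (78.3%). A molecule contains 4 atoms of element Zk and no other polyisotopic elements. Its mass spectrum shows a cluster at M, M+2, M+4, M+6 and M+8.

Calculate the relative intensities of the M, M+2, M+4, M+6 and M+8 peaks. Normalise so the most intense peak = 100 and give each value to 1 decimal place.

Expanding (0.217 + 0.783)^4:
P(M) = 0.217^4 = 0.002217
P(M+2) = 4 × 0.217^3 × 0.783^1 = 0.032004
P(M+4) = 6 × 0.217^2 × 0.783^2 = 0.173218
P(M+6) = 4 × 0.217^1 × 0.783^3 = 0.416682
P(M+8) = 0.783^4 = 0.375878
The M+6 peak is largest (0.416682); scaling to 100 gives 0.5 : 7.7 : 41.6 : 100.0 : 90.2.

0.5 : 7.7 : 41.6 : 100.0 : 90.2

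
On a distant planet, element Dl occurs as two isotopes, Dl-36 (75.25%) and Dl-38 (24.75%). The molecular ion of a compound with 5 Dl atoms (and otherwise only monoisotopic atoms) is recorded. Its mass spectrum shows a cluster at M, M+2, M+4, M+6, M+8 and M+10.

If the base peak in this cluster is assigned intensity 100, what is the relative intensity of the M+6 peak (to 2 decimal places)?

21.64

Term probabilities: M 0.2413, M+2 0.3968, M+4 0.2610, M+6 0.0858, M+8 0.0141, M+10 0.0009. Base peak = M+2.
P(M+2) = C(5,1) × 0.7525^4 × 0.2475^1 = 5 × 0.32064614 × 0.2475 = 0.396800 (base)
P(M+6) = C(5,3) × 0.7525^2 × 0.2475^3 = 10 × 0.56625625 × 0.01516092 = 0.085850
Relative intensity = 0.085850 / 0.396800 × 100 = 21.64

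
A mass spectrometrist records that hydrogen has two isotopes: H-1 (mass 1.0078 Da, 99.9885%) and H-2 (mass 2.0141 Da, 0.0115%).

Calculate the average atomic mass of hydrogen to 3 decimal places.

1.008 Da

Weight each isotope mass by its fractional abundance: 0.999885 × 1.0078 + 0.000115 × 2.0141
= 1.00768 + 0.00023 = 1.00791 Da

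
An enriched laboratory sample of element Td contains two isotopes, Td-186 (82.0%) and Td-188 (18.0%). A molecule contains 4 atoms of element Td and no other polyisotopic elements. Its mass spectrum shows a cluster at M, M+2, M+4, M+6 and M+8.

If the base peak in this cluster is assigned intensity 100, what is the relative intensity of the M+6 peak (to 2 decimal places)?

(0.820 + 0.180)^4 gives M 0.4521, M+2 0.3970, M+4 0.1307, M+6 0.0191, M+8 0.0010; the largest is M.
P(M) = C(4,0) × 0.820^4 × 0.180^0 = 1 × 0.45212176 × 1.0000 = 0.452122 (base)
P(M+6) = C(4,3) × 0.820^1 × 0.180^3 = 4 × 0.8200 × 0.005832 = 0.019129
Relative intensity = 0.019129 / 0.452122 × 100 = 4.23

4.23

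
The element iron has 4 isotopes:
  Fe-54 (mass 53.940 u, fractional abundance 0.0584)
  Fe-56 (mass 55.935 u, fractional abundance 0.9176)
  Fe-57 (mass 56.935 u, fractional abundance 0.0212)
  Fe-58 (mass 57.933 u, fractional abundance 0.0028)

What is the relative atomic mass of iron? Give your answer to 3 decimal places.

Weight each isotope mass by its fractional abundance: 0.0584 × 53.940 + 0.9176 × 55.935 + 0.0212 × 56.935 + 0.0028 × 57.933
= 3.1501 + 51.3260 + 1.2070 + 0.1622 = 55.8453 u

55.845 u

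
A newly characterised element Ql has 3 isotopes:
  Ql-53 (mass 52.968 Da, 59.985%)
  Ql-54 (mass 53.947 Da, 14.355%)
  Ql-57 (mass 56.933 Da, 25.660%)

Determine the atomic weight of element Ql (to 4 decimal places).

Weight each isotope mass by its fractional abundance: 0.59985 × 52.968 + 0.14355 × 53.947 + 0.25660 × 56.933
= 31.77285 + 7.74409 + 14.60901 = 54.12595 Da

54.1260 Da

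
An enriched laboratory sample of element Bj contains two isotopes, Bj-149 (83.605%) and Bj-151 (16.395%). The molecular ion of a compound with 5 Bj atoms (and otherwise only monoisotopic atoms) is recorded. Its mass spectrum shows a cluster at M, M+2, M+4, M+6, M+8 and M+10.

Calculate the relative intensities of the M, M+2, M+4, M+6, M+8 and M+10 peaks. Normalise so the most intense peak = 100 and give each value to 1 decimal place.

100.0 : 98.1 : 38.5 : 7.5 : 0.7 : 0.0

Each Bj atom is independently Bj-149 (p = 0.83605) or Bj-151 (q = 0.16395); the cluster is the binomial expansion (p + q)^5.
P(M) = 0.83605^5 = 0.408471
P(M+2) = 5 × 0.83605^4 × 0.16395^1 = 0.400507
P(M+4) = 10 × 0.83605^3 × 0.16395^2 = 0.157080
P(M+6) = 10 × 0.83605^2 × 0.16395^3 = 0.030803
P(M+8) = 5 × 0.83605^1 × 0.16395^4 = 0.003020
P(M+10) = 0.16395^5 = 0.000118
The M peak is largest (0.408471); scaling to 100 gives 100.0 : 98.1 : 38.5 : 7.5 : 0.7 : 0.0.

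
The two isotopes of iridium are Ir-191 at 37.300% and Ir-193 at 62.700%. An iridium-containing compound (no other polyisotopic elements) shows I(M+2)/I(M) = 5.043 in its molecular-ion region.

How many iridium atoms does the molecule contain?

The M+2/M ratio from n Ir atoms is n · q/p = n · 0.62700/0.37300.
n = 5.043 × 0.37300/0.62700 = 3.00 ≈ 3

3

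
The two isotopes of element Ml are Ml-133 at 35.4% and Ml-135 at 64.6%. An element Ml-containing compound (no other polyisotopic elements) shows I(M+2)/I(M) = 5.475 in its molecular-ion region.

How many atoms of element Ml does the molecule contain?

For n independent Ml atoms, I(M+2)/I(M) = n · (abundance Ml-135) / (abundance Ml-133) = n · 0.646/0.354.
n = 5.475 × 0.354/0.646 = 3.00 ≈ 3

3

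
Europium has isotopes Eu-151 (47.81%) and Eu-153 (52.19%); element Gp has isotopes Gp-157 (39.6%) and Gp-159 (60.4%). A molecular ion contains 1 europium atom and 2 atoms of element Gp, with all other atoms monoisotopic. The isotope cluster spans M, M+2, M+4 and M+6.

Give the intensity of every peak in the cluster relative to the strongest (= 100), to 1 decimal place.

Europium pattern (n=1): 0.4781 : 0.5219
Element Gp pattern (n=2): 0.156816 : 0.478368 : 0.364816
Convolve the two distributions (both contribute in 2-u steps):
  M: 0.4781×0.156816 = 0.074974
  M+2: 0.4781×0.478368 + 0.5219×0.156816 = 0.310550
  M+4: 0.4781×0.364816 + 0.5219×0.478368 = 0.424079
  M+6: 0.5219×0.364816 = 0.190397
Scale to base peak (0.424079) = 100: 17.7 : 73.2 : 100.0 : 44.9

17.7 : 73.2 : 100.0 : 44.9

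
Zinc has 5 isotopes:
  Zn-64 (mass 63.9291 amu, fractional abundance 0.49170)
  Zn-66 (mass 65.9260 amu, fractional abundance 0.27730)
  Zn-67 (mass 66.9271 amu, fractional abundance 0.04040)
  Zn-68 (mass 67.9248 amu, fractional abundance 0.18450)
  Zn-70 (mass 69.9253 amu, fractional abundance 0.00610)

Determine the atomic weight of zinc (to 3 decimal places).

Ar = Σ fᵢ·mᵢ = 0.49170 × 63.9291 + 0.27730 × 65.9260 + 0.04040 × 66.9271 + 0.18450 × 67.9248 + 0.00610 × 69.9253
= 31.43394 + 18.28128 + 2.70385 + 12.53213 + 0.42654 = 65.37774 amu

65.378 amu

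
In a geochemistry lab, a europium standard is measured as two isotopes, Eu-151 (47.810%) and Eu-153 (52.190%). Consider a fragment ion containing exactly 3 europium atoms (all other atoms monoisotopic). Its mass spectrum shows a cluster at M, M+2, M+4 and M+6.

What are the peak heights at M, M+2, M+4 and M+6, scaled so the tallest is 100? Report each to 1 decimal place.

The 3 Eu atoms are independent, so intensities follow the terms of (0.47810 + 0.52190)^3.
P(M) = 0.47810^3 = 0.109284
P(M+2) = 3 × 0.47810^2 × 0.52190^1 = 0.357887
P(M+4) = 3 × 0.47810^1 × 0.52190^2 = 0.390674
P(M+6) = 0.52190^3 = 0.142155
The M+4 peak is largest (0.390674); scaling to 100 gives 28.0 : 91.6 : 100.0 : 36.4.

28.0 : 91.6 : 100.0 : 36.4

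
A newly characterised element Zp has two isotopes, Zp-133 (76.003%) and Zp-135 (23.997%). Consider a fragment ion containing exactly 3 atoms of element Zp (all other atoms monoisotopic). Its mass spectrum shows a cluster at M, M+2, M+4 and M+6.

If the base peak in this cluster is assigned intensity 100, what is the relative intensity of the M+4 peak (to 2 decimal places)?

Binomial terms of (0.76003 + 0.23997)^3: M 0.4390, M+2 0.4159, M+4 0.1313, M+6 0.0138 → M is the base peak.
P(M) = C(3,0) × 0.76003^3 × 0.23997^0 = 1 × 0.43902799 × 1.0000 = 0.439028 (base)
P(M+4) = C(3,2) × 0.76003^1 × 0.23997^2 = 3 × 0.76003 × 0.0575856 = 0.131300
Relative intensity = 0.131300 / 0.439028 × 100 = 29.91

29.91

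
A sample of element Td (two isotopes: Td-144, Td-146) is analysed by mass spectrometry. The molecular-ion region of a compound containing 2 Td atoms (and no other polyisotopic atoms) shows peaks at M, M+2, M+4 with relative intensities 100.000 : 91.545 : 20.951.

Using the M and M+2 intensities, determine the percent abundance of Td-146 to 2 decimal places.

31.40%

Write p for the Td-144 fraction. I(M+2)/I(M) = [C(2,1)·p^1·(1−p)] / p^2 = 2·(1−p)/p = 91.545/100.000 = 0.9154
(1−p)/p = 0.9154/2 = 0.4577  ⇒  p = 1/(1 + 0.4577) = 0.6860
Td-144: 68.60%, Td-146: 31.40%.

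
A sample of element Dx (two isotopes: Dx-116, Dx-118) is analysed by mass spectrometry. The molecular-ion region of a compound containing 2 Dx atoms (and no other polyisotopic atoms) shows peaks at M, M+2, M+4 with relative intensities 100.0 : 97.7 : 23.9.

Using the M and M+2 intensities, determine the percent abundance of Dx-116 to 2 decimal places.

Write p for the Dx-116 fraction. I(M+2)/I(M) = [C(2,1)·p^1·(1−p)] / p^2 = 2·(1−p)/p = 97.7/100.0 = 0.9770
(1−p)/p = 0.9770/2 = 0.4885  ⇒  p = 1/(1 + 0.4885) = 0.6718
Dx-116: 67.18%, Dx-118: 32.82%.

67.18%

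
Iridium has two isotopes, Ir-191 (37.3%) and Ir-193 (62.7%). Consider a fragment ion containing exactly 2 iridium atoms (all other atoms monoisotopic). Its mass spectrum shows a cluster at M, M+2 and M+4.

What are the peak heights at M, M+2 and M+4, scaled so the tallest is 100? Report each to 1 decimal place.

29.7 : 100.0 : 84.0

The 2 Ir atoms are independent, so intensities follow the terms of (0.373 + 0.627)^2.
P(M) = 0.373^2 = 0.139129
P(M+2) = 2 × 0.373^1 × 0.627^1 = 0.467742
P(M+4) = 0.627^2 = 0.393129
The M+2 peak is largest (0.467742); scaling to 100 gives 29.7 : 100.0 : 84.0.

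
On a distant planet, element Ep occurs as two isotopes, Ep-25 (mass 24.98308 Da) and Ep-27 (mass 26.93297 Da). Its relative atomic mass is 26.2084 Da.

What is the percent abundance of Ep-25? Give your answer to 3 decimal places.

37.160%

Writing the weighted mean with unknown fraction x of Ep-25:
24.98308·x + 26.93297·(1 − x) = 26.2084
(24.98308 − 26.93297)·x = 26.2084 − 26.93297
x = -0.72457 / -1.94989 = 0.37160 → 37.160% Ep-25, 62.840% Ep-27.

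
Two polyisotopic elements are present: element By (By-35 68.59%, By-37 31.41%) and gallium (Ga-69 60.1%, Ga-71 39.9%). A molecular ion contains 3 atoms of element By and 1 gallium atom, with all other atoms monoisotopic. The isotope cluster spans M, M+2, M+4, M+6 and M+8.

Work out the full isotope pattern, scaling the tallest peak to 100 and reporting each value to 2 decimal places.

49.07 : 100.00 : 75.63 : 25.21 : 3.13

Element By pattern (n=3): 0.3226877 : 0.44331334 : 0.20301023 : 0.03098873
Gallium pattern (n=1): 0.6010 : 0.3990
Convolve the two distributions (both contribute in 2-u steps):
  M: 0.3226877×0.6010 = 0.193935
  M+2: 0.3226877×0.3990 + 0.44331334×0.6010 = 0.395184
  M+4: 0.44331334×0.3990 + 0.20301023×0.6010 = 0.298891
  M+6: 0.20301023×0.3990 + 0.03098873×0.6010 = 0.099625
  M+8: 0.03098873×0.3990 = 0.012365
Scale to base peak (0.395184) = 100: 49.07 : 100.00 : 75.63 : 25.21 : 3.13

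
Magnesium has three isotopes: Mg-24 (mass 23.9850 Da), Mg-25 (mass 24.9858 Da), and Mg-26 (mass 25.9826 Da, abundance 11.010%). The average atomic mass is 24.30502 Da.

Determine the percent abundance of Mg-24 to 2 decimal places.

The remaining 88.990% is split between Mg-24 (fraction x) and Mg-25 (fraction 0.88990 − x).
Substituting: 23.9850x + 24.9858(0.88990 − x) = 21.44433574
(23.9850 − 24.9858)x = -0.79052768  ⇒  x = 0.78990, y = 0.10000
Mg-24: 78.99%, Mg-25: 10.00%.

78.99%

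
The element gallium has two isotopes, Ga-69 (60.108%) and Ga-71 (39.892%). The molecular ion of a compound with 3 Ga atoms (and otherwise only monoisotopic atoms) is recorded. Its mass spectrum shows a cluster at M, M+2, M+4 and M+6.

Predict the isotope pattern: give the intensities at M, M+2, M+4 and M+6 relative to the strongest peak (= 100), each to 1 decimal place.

50.2 : 100.0 : 66.4 : 14.7

The 3 Ga atoms are independent, so intensities follow the terms of (0.60108 + 0.39892)^3.
P(M) = 0.60108^3 = 0.217169
P(M+2) = 3 × 0.60108^2 × 0.39892^1 = 0.432386
P(M+4) = 3 × 0.60108^1 × 0.39892^2 = 0.286963
P(M+6) = 0.39892^3 = 0.063483
The M+2 peak is largest (0.432386); scaling to 100 gives 50.2 : 100.0 : 66.4 : 14.7.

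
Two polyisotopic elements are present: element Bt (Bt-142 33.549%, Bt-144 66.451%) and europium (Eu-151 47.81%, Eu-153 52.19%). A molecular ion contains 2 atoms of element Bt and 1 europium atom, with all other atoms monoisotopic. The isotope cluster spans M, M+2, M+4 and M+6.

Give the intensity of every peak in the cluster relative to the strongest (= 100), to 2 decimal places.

12.12 : 61.27 : 100.00 : 51.93

Element Bt pattern (n=2): 0.11255354 : 0.44587292 : 0.44157354
Europium pattern (n=1): 0.4781 : 0.5219
Convolve the two distributions (both contribute in 2-u steps):
  M: 0.11255354×0.4781 = 0.053812
  M+2: 0.11255354×0.5219 + 0.44587292×0.4781 = 0.271914
  M+4: 0.44587292×0.5219 + 0.44157354×0.4781 = 0.443817
  M+6: 0.44157354×0.5219 = 0.230457
Scale to base peak (0.443817) = 100: 12.12 : 61.27 : 100.00 : 51.93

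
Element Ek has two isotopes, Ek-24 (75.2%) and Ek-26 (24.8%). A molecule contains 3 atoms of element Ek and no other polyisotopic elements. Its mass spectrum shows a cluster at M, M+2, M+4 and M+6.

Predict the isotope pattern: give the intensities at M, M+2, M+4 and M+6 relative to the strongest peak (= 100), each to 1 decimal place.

Expanding (0.752 + 0.248)^3:
P(M) = 0.752^3 = 0.425259
P(M+2) = 3 × 0.752^2 × 0.248^1 = 0.420735
P(M+4) = 3 × 0.752^1 × 0.248^2 = 0.138753
P(M+6) = 0.248^3 = 0.015253
The M peak is largest (0.425259); scaling to 100 gives 100.0 : 98.9 : 32.6 : 3.6.

100.0 : 98.9 : 32.6 : 3.6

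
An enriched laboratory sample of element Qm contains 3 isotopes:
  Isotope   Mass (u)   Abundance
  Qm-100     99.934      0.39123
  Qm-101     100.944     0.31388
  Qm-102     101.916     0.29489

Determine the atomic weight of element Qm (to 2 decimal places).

100.84 u

Weight each isotope mass by its fractional abundance: 0.39123 × 99.934 + 0.31388 × 100.944 + 0.29489 × 101.916
= 39.0972 + 31.6843 + 30.0540 = 100.8355 u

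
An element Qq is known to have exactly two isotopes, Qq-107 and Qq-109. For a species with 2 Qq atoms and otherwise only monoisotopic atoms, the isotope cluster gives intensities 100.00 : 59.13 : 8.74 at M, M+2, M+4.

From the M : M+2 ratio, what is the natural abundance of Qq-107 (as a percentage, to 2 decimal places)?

77.18%

If p is the fraction of Qq that is Qq-107, then I(M+2)/I(M) = [C(2,1)·p^1·(1−p)] / p^2 = 2·(1−p)/p = 59.13/100.00 = 0.5913
(1−p)/p = 0.5913/2 = 0.2957  ⇒  p = 1/(1 + 0.2957) = 0.7718
Qq-107: 77.18%, Qq-109: 22.82%.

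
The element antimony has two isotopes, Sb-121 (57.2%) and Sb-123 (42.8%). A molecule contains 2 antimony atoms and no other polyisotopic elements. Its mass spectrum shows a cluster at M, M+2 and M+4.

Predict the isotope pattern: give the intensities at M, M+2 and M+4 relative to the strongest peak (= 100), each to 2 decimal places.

The 2 Sb atoms are independent, so intensities follow the terms of (0.572 + 0.428)^2.
P(M) = 0.572^2 = 0.327184
P(M+2) = 2 × 0.572^1 × 0.428^1 = 0.489632
P(M+4) = 0.428^2 = 0.183184
The M+2 peak is largest (0.489632); scaling to 100 gives 66.82 : 100.00 : 37.41.

66.82 : 100.00 : 37.41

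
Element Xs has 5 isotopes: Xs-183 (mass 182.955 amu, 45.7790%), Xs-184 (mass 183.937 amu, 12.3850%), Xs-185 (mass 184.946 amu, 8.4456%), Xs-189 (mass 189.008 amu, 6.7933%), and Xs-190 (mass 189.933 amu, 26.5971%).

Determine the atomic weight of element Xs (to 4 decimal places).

Weight each isotope mass by its fractional abundance: 0.457790 × 182.955 + 0.123850 × 183.937 + 0.084456 × 184.946 + 0.067933 × 189.008 + 0.265971 × 189.933
= 83.75497 + 22.78060 + 15.61980 + 12.83988 + 50.51667 = 185.51192 amu

185.5119 amu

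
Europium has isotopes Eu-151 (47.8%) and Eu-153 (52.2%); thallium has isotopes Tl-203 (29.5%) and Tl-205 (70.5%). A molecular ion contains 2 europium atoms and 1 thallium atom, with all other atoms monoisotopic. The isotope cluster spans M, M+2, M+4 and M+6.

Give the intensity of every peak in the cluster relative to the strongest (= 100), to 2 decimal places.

Europium pattern (n=2): 0.228484 : 0.499032 : 0.272484
Thallium pattern (n=1): 0.2950 : 0.7050
Convolve the two distributions (both contribute in 2-u steps):
  M: 0.228484×0.2950 = 0.067403
  M+2: 0.228484×0.7050 + 0.499032×0.2950 = 0.308296
  M+4: 0.499032×0.7050 + 0.272484×0.2950 = 0.432200
  M+6: 0.272484×0.7050 = 0.192101
Scale to base peak (0.432200) = 100: 15.60 : 71.33 : 100.00 : 44.45

15.60 : 71.33 : 100.00 : 44.45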